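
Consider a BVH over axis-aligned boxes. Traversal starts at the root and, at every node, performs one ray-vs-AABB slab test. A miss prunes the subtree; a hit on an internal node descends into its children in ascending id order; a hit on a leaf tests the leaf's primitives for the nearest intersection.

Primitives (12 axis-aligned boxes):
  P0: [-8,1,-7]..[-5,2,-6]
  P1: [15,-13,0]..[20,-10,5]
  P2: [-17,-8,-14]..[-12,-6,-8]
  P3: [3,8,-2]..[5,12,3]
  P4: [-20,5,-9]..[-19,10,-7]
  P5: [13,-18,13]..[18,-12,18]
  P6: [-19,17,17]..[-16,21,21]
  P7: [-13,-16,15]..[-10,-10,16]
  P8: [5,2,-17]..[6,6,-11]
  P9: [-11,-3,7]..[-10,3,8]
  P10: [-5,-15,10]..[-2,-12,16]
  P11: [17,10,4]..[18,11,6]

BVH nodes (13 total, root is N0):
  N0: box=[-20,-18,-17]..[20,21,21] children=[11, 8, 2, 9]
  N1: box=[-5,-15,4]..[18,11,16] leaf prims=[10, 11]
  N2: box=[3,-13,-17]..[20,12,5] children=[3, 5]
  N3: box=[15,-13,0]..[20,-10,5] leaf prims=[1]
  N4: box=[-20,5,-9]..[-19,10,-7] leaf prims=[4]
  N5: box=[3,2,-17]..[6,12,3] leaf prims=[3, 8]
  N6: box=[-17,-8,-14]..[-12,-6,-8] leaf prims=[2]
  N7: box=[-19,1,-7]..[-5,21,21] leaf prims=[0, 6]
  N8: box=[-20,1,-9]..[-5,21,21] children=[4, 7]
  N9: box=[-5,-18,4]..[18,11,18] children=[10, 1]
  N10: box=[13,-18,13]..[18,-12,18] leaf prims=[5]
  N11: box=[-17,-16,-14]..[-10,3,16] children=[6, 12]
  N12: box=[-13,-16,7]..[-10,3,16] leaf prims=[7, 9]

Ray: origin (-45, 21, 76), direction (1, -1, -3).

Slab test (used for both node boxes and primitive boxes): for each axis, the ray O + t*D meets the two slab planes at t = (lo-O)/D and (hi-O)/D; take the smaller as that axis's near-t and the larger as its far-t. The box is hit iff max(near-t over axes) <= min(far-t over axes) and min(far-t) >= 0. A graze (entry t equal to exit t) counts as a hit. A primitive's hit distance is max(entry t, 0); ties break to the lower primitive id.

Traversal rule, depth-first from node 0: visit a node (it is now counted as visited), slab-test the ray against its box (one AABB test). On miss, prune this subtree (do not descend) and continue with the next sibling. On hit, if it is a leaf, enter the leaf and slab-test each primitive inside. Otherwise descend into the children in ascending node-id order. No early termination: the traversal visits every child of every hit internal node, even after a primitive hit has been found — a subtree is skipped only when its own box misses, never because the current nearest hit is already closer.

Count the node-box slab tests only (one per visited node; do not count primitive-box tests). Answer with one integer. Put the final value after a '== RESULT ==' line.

Trace the traversal:
N0 x:[25,65] y:[0,39] z:[55/3,31] -> hit [25,31], descend [2, 8, 9, 11]
  N2 x:[48,65] y:[9,34] z:[71/3,31] -> miss, prune
  N8 x:[25,40] y:[0,20] z:[55/3,85/3] -> miss, prune
  N9 x:[40,63] y:[10,39] z:[58/3,24] -> miss, prune
  N11 x:[28,35] y:[18,37] z:[20,30] -> hit [28,30], descend [6, 12]
    N6 x:[28,33] y:[27,29] z:[28,30] -> hit [28,29] leaf, test {P2@t=28}
    N12 x:[32,35] y:[18,37] z:[20,23] -> miss, prune

Visited [0, 2, 8, 9, 11, 6, 12]. Tests: 7 box, 1 leaf. Nearest: P2.

== RESULT ==
7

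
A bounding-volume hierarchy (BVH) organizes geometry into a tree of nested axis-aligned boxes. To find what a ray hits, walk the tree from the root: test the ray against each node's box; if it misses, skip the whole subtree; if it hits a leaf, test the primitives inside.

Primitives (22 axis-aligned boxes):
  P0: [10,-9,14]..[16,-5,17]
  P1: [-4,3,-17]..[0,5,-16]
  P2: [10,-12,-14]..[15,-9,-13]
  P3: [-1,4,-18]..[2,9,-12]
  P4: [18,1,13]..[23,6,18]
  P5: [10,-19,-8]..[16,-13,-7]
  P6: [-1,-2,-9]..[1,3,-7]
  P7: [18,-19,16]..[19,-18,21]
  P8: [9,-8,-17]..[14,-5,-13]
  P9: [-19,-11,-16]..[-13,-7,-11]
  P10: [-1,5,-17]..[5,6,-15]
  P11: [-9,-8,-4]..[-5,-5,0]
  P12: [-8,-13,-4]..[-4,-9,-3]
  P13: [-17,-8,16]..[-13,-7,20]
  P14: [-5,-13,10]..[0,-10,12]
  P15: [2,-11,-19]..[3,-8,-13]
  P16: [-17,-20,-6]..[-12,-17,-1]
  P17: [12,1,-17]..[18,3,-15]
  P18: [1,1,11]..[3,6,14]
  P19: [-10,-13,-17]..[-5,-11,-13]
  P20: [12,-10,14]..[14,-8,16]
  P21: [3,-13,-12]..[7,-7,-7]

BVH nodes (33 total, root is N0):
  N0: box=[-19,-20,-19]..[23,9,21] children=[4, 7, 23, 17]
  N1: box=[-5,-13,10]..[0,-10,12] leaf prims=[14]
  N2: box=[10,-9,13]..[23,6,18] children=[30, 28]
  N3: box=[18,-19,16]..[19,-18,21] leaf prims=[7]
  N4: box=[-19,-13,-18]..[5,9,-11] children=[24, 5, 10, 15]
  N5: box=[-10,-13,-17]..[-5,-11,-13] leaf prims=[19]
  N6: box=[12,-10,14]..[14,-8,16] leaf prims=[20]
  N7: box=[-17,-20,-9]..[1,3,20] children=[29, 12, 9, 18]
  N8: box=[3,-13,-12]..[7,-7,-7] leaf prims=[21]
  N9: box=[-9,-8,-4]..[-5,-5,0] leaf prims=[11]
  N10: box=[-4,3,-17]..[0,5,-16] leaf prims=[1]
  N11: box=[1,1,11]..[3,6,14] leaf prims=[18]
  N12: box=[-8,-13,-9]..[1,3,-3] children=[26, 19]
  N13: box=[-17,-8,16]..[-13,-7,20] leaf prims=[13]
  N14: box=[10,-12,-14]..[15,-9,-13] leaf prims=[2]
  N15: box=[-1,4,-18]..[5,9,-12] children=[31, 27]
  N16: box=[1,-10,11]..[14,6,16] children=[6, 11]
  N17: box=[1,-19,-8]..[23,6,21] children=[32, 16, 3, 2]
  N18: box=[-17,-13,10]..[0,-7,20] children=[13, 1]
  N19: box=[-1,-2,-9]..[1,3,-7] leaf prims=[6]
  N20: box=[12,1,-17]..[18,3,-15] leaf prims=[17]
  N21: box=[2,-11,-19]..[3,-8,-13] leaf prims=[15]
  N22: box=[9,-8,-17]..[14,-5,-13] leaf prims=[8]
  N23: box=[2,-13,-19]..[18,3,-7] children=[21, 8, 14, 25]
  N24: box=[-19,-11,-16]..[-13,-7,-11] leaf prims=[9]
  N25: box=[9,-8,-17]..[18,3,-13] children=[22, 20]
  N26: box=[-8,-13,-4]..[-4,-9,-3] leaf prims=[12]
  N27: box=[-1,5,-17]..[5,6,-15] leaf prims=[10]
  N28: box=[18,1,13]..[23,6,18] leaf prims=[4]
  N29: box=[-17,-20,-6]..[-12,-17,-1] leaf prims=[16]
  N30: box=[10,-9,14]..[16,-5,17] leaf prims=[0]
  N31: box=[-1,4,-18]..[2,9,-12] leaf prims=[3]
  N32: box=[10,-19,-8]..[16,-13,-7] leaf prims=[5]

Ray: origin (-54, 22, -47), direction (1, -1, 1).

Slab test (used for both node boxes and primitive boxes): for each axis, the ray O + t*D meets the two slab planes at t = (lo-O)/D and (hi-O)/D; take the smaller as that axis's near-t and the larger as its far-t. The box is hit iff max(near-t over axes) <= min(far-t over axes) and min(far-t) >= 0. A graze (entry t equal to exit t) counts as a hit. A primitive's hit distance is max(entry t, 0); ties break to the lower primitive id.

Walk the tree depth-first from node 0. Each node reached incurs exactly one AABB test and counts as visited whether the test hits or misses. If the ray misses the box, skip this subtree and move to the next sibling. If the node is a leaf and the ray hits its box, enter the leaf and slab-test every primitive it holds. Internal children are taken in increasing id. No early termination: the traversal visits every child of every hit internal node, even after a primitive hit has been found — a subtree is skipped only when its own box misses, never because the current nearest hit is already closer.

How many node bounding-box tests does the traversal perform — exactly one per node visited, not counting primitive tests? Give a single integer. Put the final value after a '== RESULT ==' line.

Walk:
N0 x:[35,77] y:[13,42] z:[28,68] -> hit [35,42], descend [4, 7, 17, 23]
  N4 x:[35,59] y:[13,35] z:[29,36] -> hit [35,35], descend [5, 10, 15, 24]
    N5 x:[44,49] y:[33,35] z:[30,34] -> miss, prune
    N10 x:[50,54] y:[17,19] z:[30,31] -> miss, prune
    N15 x:[53,59] y:[13,18] z:[29,35] -> miss, prune
    N24 x:[35,41] y:[29,33] z:[31,36] -> miss, prune
  N7 x:[37,55] y:[19,42] z:[38,67] -> hit [38,42], descend [9, 12, 18, 29]
    N9 x:[45,49] y:[27,30] z:[43,47] -> miss, prune
    N12 x:[46,55] y:[19,35] z:[38,44] -> miss, prune
    N18 x:[37,54] y:[29,35] z:[57,67] -> miss, prune
    N29 x:[37,42] y:[39,42] z:[41,46] -> hit [41,42] leaf, test {P16@t=41}
  N17 x:[55,77] y:[16,41] z:[39,68] -> miss, prune
  N23 x:[56,72] y:[19,35] z:[28,40] -> miss, prune

order=[0, 4, 5, 10, 15, 24, 7, 9, 12, 18, 29, 17, 23]  |boxes|=13  |leaves|=1  hit=P16

== RESULT ==
13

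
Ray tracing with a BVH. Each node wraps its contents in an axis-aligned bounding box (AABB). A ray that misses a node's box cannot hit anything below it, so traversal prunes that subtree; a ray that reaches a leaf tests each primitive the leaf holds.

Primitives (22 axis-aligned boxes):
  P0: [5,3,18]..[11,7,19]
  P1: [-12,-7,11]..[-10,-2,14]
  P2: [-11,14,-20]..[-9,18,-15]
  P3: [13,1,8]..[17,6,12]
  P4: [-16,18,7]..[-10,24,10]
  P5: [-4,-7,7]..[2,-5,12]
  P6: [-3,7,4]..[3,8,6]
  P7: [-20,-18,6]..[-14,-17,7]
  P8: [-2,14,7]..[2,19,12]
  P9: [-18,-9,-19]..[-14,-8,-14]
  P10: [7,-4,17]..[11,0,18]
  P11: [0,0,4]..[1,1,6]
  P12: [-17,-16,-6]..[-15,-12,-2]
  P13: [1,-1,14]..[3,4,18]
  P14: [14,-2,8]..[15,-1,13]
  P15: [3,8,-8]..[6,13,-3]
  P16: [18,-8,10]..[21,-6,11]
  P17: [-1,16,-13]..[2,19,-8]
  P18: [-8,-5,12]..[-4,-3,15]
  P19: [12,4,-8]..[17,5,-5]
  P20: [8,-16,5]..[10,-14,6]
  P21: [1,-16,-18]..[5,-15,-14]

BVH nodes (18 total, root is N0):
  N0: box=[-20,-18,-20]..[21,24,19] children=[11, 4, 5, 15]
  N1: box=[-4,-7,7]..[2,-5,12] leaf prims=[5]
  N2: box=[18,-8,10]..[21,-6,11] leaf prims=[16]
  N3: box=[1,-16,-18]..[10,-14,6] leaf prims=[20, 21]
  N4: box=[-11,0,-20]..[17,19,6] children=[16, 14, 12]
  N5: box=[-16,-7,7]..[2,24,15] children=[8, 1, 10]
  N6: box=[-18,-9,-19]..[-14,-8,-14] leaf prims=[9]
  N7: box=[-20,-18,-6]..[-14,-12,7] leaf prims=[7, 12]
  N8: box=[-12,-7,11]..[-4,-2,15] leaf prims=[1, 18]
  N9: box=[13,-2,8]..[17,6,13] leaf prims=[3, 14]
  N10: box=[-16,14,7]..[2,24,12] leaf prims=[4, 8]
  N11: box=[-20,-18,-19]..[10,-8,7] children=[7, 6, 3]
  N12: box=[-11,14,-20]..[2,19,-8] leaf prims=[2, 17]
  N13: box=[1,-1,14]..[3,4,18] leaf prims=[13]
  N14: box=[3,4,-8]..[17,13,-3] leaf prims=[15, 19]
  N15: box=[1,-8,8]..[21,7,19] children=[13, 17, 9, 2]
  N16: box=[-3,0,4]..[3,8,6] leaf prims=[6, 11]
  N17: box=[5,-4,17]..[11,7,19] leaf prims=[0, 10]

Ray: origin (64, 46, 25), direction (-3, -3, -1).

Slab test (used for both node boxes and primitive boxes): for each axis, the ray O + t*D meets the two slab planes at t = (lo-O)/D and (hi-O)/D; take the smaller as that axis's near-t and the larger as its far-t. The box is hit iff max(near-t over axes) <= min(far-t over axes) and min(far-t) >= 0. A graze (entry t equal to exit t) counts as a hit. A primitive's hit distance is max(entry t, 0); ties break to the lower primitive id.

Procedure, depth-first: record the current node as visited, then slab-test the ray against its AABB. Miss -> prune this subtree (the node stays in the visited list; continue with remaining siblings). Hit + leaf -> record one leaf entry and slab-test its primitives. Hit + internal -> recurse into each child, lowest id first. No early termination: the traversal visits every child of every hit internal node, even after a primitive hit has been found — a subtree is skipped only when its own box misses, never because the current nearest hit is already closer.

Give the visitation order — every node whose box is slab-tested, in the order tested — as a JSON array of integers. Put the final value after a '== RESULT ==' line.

Trace the traversal:
N0 x:[43/3,28] y:[22/3,64/3] z:[6,45] -> hit [43/3,64/3], descend [4, 5, 11, 15]
  N4 x:[47/3,25] y:[9,46/3] z:[19,45] -> miss, prune
  N5 x:[62/3,80/3] y:[22/3,53/3] z:[10,18] -> miss, prune
  N11 x:[18,28] y:[18,64/3] z:[18,44] -> hit [18,64/3], descend [3, 6, 7]
    N3 x:[18,21] y:[20,62/3] z:[19,43] -> hit [20,62/3] leaf, test {P20(miss), P21(miss)}
    N6 x:[26,82/3] y:[18,55/3] z:[39,44] -> miss, prune
    N7 x:[26,28] y:[58/3,64/3] z:[18,31] -> miss, prune
  N15 x:[43/3,21] y:[13,18] z:[6,17] -> hit [43/3,17], descend [2, 9, 13, 17]
    N2 x:[43/3,46/3] y:[52/3,18] z:[14,15] -> miss, prune
    N9 x:[47/3,17] y:[40/3,16] z:[12,17] -> hit [47/3,16] leaf, test {P3(miss), P14(miss)}
    N13 x:[61/3,21] y:[14,47/3] z:[7,11] -> miss, prune
    N17 x:[53/3,59/3] y:[13,50/3] z:[6,8] -> miss, prune

Summary -> nodes [0, 4, 5, 11, 3, 6, 7, 15, 2, 9, 13, 17]; box-tests=12; leaf-entries=2; first=miss

== RESULT ==
[0, 4, 5, 11, 3, 6, 7, 15, 2, 9, 13, 17]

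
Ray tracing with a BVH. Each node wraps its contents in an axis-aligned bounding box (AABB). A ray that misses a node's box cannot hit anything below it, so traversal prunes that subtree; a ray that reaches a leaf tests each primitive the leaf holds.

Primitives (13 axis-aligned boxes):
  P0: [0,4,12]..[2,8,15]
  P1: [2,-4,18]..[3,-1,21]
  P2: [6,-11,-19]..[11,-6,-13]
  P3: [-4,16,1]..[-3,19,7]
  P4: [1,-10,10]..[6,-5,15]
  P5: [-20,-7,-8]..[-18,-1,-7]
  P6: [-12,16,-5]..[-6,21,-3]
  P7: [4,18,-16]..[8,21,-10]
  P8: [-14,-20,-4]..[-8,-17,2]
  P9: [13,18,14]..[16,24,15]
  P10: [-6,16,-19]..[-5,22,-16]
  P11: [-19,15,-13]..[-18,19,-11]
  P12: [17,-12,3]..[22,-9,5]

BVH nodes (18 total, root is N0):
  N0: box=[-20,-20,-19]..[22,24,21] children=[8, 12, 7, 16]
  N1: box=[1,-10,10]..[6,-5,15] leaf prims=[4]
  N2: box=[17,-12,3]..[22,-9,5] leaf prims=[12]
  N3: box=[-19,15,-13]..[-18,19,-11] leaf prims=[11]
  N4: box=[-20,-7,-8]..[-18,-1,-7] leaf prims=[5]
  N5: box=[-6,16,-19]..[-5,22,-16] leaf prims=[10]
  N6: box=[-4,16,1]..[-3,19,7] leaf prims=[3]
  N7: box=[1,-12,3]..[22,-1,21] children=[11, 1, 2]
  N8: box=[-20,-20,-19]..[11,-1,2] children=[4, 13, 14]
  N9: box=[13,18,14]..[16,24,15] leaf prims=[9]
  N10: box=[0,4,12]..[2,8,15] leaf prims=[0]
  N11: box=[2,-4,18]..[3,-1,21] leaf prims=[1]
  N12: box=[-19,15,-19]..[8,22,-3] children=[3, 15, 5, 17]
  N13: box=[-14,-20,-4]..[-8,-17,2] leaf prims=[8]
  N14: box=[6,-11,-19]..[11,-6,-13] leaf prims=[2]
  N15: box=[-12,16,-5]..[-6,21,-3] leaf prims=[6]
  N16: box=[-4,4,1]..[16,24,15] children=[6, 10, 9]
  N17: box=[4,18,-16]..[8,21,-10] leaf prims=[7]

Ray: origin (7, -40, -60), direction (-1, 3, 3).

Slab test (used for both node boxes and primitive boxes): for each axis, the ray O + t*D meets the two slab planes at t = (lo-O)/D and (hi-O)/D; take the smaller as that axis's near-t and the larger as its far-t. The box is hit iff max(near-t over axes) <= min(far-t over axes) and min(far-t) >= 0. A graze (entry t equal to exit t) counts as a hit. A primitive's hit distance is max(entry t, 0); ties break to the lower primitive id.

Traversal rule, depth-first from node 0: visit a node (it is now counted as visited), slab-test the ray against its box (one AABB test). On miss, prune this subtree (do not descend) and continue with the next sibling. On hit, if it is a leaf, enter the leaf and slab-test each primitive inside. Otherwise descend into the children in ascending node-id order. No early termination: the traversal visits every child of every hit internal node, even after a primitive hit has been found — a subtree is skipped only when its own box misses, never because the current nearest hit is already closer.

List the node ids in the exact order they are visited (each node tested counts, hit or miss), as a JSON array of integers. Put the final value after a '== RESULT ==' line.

Trace the traversal:
N0 x:[-15,27] y:[20/3,64/3] z:[41/3,27] -> hit [41/3,64/3], descend [7, 8, 12, 16]
  N7 x:[-15,6] y:[28/3,13] z:[21,27] -> miss, prune
  N8 x:[-4,27] y:[20/3,13] z:[41/3,62/3] -> miss, prune
  N12 x:[-1,26] y:[55/3,62/3] z:[41/3,19] -> hit [55/3,19], descend [3, 5, 15, 17]
    N3 x:[25,26] y:[55/3,59/3] z:[47/3,49/3] -> miss, prune
    N5 x:[12,13] y:[56/3,62/3] z:[41/3,44/3] -> miss, prune
    N15 x:[13,19] y:[56/3,61/3] z:[55/3,19] -> hit [56/3,19] leaf, test {P6@t=56/3}
    N17 x:[-1,3] y:[58/3,61/3] z:[44/3,50/3] -> miss, prune
  N16 x:[-9,11] y:[44/3,64/3] z:[61/3,25] -> miss, prune

Summary -> nodes [0, 7, 8, 12, 3, 5, 15, 17, 16]; box-tests=9; leaf-entries=1; first=P6

== RESULT ==
[0, 7, 8, 12, 3, 5, 15, 17, 16]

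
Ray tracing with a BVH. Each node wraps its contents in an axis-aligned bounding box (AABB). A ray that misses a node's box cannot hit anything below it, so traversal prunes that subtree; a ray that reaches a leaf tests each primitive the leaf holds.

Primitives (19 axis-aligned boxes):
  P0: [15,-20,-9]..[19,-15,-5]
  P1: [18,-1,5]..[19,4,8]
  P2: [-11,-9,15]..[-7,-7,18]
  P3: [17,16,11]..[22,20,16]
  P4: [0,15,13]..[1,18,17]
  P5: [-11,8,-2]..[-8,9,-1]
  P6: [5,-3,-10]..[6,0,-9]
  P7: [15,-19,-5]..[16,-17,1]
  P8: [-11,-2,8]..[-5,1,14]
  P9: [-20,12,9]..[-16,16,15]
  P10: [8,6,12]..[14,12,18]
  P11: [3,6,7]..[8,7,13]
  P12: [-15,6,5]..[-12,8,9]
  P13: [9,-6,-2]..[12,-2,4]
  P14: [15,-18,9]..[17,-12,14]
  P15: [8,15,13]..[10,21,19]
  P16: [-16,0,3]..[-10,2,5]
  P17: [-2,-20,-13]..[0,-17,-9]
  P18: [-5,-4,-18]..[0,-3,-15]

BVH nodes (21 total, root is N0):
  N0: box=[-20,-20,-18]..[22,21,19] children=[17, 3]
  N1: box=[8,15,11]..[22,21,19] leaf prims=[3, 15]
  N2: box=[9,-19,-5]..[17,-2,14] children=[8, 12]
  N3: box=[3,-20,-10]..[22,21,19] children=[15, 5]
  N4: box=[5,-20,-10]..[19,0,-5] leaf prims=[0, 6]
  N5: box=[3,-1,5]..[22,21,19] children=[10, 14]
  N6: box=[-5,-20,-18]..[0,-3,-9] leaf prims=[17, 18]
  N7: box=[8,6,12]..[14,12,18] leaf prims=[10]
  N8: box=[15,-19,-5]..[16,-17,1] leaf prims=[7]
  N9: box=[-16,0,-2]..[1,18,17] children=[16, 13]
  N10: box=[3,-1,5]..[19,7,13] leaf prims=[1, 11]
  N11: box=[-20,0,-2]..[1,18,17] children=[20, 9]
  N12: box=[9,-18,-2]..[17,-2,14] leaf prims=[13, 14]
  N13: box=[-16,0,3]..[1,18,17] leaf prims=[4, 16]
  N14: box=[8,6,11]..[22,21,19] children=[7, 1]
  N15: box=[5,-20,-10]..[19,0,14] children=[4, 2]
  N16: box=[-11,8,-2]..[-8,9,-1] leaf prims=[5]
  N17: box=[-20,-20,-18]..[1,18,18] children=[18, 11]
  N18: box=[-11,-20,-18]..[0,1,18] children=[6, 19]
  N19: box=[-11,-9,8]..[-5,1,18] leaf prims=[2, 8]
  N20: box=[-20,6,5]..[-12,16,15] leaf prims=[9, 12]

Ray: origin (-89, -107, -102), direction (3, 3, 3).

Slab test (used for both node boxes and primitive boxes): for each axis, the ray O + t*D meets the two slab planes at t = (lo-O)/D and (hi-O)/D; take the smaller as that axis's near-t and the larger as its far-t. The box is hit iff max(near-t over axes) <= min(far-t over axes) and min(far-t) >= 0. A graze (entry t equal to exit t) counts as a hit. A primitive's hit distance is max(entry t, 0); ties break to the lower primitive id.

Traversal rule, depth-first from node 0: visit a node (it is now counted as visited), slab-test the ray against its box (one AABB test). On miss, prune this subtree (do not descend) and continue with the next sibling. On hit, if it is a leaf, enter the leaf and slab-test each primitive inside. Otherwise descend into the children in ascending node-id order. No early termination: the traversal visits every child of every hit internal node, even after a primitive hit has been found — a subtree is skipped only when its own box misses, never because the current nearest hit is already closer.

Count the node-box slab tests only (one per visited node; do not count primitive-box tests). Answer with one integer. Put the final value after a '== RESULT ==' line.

Traverse from the root:
N0 x:[23,37] y:[29,128/3] z:[28,121/3] -> hit [29,37], descend [3, 17]
  N3 x:[92/3,37] y:[29,128/3] z:[92/3,121/3] -> hit [92/3,37], descend [5, 15]
    N5 x:[92/3,37] y:[106/3,128/3] z:[107/3,121/3] -> hit [107/3,37], descend [10, 14]
      N10 x:[92/3,36] y:[106/3,38] z:[107/3,115/3] -> hit [107/3,36] leaf, test {P1@t=107/3, P11(miss)}
      N14 x:[97/3,37] y:[113/3,128/3] z:[113/3,121/3] -> miss, prune
    N15 x:[94/3,36] y:[29,107/3] z:[92/3,116/3] -> hit [94/3,107/3], descend [2, 4]
      N2 x:[98/3,106/3] y:[88/3,35] z:[97/3,116/3] -> hit [98/3,35], descend [8, 12]
        N8 x:[104/3,35] y:[88/3,30] z:[97/3,103/3] -> miss, prune
        N12 x:[98/3,106/3] y:[89/3,35] z:[100/3,116/3] -> hit [100/3,35] leaf, test {P13@t=101/3, P14(miss)}
      N4 x:[94/3,36] y:[29,107/3] z:[92/3,97/3] -> hit [94/3,97/3] leaf, test {P0(miss), P6(miss)}
  N17 x:[23,30] y:[29,125/3] z:[28,40] -> hit [29,30], descend [11, 18]
    N11 x:[23,30] y:[107/3,125/3] z:[100/3,119/3] -> miss, prune
    N18 x:[26,89/3] y:[29,36] z:[28,40] -> hit [29,89/3], descend [6, 19]
      N6 x:[28,89/3] y:[29,104/3] z:[28,31] -> hit [29,89/3] leaf, test {P17@t=89/3, P18(miss)}
      N19 x:[26,28] y:[98/3,36] z:[110/3,40] -> miss, prune

order=[0, 3, 5, 10, 14, 15, 2, 8, 12, 4, 17, 11, 18, 6, 19]  |boxes|=15  |leaves|=4  hit=P17

== RESULT ==
15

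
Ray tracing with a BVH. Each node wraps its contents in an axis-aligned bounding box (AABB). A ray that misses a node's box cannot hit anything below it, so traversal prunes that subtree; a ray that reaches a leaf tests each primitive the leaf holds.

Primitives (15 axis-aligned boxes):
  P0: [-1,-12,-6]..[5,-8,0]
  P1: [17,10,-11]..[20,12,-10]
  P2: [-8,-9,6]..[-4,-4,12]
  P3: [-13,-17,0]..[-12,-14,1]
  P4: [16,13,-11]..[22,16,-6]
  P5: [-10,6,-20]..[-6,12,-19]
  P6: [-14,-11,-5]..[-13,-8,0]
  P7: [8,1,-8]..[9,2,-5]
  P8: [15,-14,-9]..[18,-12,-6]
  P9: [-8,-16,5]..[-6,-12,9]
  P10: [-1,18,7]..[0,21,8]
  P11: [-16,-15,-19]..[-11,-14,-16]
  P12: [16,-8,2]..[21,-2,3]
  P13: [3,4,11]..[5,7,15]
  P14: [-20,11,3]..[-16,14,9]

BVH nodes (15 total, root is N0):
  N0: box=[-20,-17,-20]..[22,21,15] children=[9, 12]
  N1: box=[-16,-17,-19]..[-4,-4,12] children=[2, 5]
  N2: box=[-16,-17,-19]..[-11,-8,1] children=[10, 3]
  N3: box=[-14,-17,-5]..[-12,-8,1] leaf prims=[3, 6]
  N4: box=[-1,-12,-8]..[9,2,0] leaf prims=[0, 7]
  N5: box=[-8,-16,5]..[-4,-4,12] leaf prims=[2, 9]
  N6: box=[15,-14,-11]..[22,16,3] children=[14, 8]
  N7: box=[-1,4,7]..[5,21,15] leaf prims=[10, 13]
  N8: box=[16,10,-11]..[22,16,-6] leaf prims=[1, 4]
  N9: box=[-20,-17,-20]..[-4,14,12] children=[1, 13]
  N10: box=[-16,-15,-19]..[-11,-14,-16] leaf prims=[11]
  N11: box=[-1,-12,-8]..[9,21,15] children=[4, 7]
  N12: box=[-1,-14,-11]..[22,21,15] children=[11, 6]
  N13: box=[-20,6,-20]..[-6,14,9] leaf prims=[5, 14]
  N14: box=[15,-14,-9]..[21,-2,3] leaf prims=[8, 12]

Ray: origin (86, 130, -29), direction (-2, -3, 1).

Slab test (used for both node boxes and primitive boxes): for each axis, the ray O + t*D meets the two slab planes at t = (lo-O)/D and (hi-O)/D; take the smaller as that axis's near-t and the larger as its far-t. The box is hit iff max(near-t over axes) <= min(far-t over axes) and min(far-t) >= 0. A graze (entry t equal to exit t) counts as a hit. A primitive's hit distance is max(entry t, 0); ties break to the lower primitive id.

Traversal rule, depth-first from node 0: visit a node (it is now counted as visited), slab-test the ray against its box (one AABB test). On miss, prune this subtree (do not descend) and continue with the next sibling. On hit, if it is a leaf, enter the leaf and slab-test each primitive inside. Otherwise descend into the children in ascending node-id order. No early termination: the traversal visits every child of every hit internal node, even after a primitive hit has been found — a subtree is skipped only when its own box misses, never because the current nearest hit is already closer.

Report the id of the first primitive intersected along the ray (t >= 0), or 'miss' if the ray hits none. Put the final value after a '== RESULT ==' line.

Trace the traversal:
N0 x:[32,53] y:[109/3,49] z:[9,44] -> hit [109/3,44], descend [9, 12]
  N9 x:[45,53] y:[116/3,49] z:[9,41] -> miss, prune
  N12 x:[32,87/2] y:[109/3,48] z:[18,44] -> hit [109/3,87/2], descend [6, 11]
    N6 x:[32,71/2] y:[38,48] z:[18,32] -> miss, prune
    N11 x:[77/2,87/2] y:[109/3,142/3] z:[21,44] -> hit [77/2,87/2], descend [4, 7]
      N4 x:[77/2,87/2] y:[128/3,142/3] z:[21,29] -> miss, prune
      N7 x:[81/2,87/2] y:[109/3,42] z:[36,44] -> hit [81/2,42] leaf, test {P10(miss), P13@t=41}

Summary -> nodes [0, 9, 12, 6, 11, 4, 7]; box-tests=7; leaf-entries=1; first=P13

== RESULT ==
13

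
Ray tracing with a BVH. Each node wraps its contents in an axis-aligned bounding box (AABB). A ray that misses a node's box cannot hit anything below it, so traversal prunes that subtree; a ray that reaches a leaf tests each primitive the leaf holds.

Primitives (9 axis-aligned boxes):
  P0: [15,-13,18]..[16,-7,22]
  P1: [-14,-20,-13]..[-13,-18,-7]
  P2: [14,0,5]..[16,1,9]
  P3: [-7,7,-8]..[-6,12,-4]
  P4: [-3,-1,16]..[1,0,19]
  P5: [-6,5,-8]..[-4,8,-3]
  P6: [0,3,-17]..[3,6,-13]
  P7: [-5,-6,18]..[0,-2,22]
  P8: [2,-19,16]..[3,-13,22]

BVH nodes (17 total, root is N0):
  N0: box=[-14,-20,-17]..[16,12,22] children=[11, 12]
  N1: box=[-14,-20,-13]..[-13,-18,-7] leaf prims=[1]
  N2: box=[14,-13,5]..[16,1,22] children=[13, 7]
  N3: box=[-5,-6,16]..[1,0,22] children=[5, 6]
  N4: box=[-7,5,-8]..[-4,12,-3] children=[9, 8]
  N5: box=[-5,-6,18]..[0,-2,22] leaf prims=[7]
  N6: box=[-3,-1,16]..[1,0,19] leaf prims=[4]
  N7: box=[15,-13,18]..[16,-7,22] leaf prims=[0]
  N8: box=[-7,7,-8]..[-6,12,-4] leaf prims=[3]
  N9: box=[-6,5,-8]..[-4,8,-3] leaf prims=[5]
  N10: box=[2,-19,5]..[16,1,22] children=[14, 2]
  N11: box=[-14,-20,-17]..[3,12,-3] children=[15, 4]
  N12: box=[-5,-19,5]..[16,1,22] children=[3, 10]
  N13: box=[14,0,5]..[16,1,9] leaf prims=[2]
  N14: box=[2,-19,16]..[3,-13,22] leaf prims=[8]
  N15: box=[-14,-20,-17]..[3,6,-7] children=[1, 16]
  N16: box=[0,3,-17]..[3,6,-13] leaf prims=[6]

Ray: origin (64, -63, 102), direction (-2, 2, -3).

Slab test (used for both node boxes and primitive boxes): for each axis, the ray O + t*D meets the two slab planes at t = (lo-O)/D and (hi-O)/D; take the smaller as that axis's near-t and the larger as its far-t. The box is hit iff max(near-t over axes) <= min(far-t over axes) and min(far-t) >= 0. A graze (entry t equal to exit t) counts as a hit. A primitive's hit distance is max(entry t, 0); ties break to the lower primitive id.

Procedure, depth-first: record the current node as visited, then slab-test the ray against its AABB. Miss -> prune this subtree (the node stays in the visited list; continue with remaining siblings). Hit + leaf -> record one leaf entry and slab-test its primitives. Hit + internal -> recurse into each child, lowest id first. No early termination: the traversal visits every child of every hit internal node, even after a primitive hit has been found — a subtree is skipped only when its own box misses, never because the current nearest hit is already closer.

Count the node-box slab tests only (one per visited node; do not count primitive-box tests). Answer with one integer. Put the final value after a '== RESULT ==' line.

Walk:
N0 x:[24,39] y:[43/2,75/2] z:[80/3,119/3] -> hit [80/3,75/2], descend [11, 12]
  N11 x:[61/2,39] y:[43/2,75/2] z:[35,119/3] -> hit [35,75/2], descend [4, 15]
    N4 x:[34,71/2] y:[34,75/2] z:[35,110/3] -> hit [35,71/2], descend [8, 9]
      N8 x:[35,71/2] y:[35,75/2] z:[106/3,110/3] -> hit [106/3,71/2] leaf, test {P3@t=106/3}
      N9 x:[34,35] y:[34,71/2] z:[35,110/3] -> hit [35,35] leaf, test {P5@t=35}
    N15 x:[61/2,39] y:[43/2,69/2] z:[109/3,119/3] -> miss, prune
  N12 x:[24,69/2] y:[22,32] z:[80/3,97/3] -> hit [80/3,32], descend [3, 10]
    N3 x:[63/2,69/2] y:[57/2,63/2] z:[80/3,86/3] -> miss, prune
    N10 x:[24,31] y:[22,32] z:[80/3,97/3] -> hit [80/3,31], descend [2, 14]
      N2 x:[24,25] y:[25,32] z:[80/3,97/3] -> miss, prune
      N14 x:[61/2,31] y:[22,25] z:[80/3,86/3] -> miss, prune

11 AABB tests over nodes [0, 11, 4, 8, 9, 15, 12, 3, 10, 2, 14]; 2 leaves entered; closest P5.

== RESULT ==
11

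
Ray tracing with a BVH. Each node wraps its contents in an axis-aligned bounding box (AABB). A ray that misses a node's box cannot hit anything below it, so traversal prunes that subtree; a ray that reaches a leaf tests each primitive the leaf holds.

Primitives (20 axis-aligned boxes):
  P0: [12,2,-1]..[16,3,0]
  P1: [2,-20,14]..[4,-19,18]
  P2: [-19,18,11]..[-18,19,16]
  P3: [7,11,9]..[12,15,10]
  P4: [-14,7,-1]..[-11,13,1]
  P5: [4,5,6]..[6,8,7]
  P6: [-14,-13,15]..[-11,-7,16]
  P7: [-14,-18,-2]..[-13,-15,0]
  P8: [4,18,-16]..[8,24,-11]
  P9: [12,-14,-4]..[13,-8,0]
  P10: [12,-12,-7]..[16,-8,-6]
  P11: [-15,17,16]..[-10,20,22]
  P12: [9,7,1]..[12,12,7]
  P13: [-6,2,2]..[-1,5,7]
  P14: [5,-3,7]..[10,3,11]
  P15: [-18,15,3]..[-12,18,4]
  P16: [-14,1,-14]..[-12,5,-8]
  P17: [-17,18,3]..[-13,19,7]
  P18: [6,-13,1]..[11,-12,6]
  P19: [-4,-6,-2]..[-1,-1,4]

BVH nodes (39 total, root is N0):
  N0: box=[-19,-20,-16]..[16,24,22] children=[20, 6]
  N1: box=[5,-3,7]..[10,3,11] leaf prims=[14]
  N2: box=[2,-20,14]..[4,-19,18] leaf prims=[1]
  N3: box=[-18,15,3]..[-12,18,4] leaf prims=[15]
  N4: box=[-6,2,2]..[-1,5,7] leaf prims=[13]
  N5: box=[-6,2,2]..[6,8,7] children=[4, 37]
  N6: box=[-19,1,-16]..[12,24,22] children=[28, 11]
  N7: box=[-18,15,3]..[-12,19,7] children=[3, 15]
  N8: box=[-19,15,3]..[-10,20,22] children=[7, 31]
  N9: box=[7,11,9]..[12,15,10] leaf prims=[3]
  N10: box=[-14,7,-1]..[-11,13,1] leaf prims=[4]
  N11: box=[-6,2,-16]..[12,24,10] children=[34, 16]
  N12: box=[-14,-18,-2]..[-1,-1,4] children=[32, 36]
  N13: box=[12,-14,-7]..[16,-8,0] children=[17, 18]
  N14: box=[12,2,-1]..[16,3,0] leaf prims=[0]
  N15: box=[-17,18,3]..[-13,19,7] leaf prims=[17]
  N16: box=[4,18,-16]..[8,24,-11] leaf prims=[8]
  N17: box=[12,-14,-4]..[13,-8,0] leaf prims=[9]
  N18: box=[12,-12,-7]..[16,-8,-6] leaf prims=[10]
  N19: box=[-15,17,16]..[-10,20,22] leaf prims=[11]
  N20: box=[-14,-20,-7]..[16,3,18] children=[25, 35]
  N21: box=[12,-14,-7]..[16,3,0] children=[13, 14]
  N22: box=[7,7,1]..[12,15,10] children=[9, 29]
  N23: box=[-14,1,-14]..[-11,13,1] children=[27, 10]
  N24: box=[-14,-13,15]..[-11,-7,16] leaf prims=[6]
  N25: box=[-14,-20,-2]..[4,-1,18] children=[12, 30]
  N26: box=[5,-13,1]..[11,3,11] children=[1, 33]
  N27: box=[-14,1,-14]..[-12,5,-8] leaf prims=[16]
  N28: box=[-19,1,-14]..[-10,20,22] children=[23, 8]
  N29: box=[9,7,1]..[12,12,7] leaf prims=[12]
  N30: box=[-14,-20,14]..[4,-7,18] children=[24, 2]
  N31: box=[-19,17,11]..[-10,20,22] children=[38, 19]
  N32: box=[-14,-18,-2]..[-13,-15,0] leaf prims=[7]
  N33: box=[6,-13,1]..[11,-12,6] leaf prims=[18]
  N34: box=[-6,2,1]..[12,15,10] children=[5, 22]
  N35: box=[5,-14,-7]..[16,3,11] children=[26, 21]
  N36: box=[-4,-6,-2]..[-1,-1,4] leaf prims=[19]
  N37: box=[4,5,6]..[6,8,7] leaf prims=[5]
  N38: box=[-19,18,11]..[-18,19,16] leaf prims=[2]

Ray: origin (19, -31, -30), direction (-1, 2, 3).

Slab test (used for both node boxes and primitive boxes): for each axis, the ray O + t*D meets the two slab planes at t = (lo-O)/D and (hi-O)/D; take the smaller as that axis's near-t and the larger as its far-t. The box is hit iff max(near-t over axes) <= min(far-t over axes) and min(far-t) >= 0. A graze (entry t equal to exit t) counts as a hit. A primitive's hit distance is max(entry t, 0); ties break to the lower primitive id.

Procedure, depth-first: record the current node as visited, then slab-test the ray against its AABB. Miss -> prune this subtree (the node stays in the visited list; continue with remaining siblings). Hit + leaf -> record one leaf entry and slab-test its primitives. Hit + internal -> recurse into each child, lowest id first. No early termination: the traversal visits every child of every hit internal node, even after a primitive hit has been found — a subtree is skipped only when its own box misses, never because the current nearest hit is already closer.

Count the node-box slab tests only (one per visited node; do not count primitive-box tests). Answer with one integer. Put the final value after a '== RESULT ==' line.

Trace the traversal:
N0 x:[3,38] y:[11/2,55/2] z:[14/3,52/3] -> hit [11/2,52/3], descend [6, 20]
  N6 x:[7,38] y:[16,55/2] z:[14/3,52/3] -> hit [16,52/3], descend [11, 28]
    N11 x:[7,25] y:[33/2,55/2] z:[14/3,40/3] -> miss, prune
    N28 x:[29,38] y:[16,51/2] z:[16/3,52/3] -> miss, prune
  N20 x:[3,33] y:[11/2,17] z:[23/3,16] -> hit [23/3,16], descend [25, 35]
    N25 x:[15,33] y:[11/2,15] z:[28/3,16] -> hit [15,15], descend [12, 30]
      N12 x:[20,33] y:[13/2,15] z:[28/3,34/3] -> miss, prune
      N30 x:[15,33] y:[11/2,12] z:[44/3,16] -> miss, prune
    N35 x:[3,14] y:[17/2,17] z:[23/3,41/3] -> hit [17/2,41/3], descend [21, 26]
      N21 x:[3,7] y:[17/2,17] z:[23/3,10] -> miss, prune
      N26 x:[8,14] y:[9,17] z:[31/3,41/3] -> hit [31/3,41/3], descend [1, 33]
        N1 x:[9,14] y:[14,17] z:[37/3,41/3] -> miss, prune
        N33 x:[8,13] y:[9,19/2] z:[31/3,12] -> miss, prune

Summary -> nodes [0, 6, 11, 28, 20, 25, 12, 30, 35, 21, 26, 1, 33]; box-tests=13; leaf-entries=0; first=miss

== RESULT ==
13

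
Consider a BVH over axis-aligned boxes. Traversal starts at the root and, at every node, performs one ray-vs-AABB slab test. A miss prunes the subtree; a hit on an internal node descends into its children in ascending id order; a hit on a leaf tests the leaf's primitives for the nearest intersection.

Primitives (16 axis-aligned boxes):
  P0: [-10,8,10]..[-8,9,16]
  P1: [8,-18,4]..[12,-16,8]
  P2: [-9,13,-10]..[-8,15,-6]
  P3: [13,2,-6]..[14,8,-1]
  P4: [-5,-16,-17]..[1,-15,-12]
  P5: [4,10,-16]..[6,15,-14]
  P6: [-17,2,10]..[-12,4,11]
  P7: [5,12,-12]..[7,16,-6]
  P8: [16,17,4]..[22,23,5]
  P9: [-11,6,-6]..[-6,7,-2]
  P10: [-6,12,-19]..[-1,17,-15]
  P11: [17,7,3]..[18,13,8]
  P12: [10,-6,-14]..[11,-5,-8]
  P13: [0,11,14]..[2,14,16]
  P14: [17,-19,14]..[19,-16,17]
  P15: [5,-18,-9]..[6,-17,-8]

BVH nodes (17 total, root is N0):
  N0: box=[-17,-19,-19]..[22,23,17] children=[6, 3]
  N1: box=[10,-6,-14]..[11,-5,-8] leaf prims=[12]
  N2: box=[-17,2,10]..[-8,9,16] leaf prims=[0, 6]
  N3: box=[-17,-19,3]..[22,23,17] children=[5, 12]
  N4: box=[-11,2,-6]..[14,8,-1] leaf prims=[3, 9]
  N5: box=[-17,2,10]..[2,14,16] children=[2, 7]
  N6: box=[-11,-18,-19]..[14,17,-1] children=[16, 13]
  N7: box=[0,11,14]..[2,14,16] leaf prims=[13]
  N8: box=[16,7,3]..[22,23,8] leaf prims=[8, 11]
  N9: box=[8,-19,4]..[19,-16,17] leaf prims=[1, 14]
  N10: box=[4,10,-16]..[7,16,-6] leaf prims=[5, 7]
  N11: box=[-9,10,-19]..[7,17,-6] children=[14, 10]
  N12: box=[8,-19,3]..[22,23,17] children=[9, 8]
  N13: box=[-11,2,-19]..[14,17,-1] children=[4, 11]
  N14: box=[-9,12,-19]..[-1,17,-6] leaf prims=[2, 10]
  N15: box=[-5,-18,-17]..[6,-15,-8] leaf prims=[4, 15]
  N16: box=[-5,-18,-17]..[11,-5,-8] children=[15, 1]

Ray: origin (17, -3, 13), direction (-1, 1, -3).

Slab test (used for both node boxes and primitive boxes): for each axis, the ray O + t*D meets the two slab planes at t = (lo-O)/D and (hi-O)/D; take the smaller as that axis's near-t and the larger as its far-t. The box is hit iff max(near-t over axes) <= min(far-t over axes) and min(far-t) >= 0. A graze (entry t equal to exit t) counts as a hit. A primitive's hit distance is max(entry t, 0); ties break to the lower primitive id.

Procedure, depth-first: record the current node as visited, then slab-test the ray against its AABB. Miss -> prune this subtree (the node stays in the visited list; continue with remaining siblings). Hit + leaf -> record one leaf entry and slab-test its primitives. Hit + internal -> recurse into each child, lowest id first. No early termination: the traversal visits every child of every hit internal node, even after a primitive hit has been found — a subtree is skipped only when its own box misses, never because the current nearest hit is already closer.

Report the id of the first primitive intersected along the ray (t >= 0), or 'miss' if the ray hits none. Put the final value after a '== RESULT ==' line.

Walk:
N0 x:[-5,34] y:[-16,26] z:[-4/3,32/3] -> hit [-4/3,32/3], descend [3, 6]
  N3 x:[-5,34] y:[-16,26] z:[-4/3,10/3] -> hit [-4/3,10/3], descend [5, 12]
    N5 x:[15,34] y:[5,17] z:[-1,1] -> miss, prune
    N12 x:[-5,9] y:[-16,26] z:[-4/3,10/3] -> hit [-4/3,10/3], descend [8, 9]
      N8 x:[-5,1] y:[10,26] z:[5/3,10/3] -> miss, prune
      N9 x:[-2,9] y:[-16,-13] z:[-4/3,3] -> miss, prune
  N6 x:[3,28] y:[-15,20] z:[14/3,32/3] -> hit [14/3,32/3], descend [13, 16]
    N13 x:[3,28] y:[5,20] z:[14/3,32/3] -> hit [5,32/3], descend [4, 11]
      N4 x:[3,28] y:[5,11] z:[14/3,19/3] -> hit [5,19/3] leaf, test {P3(miss), P9(miss)}
      N11 x:[10,26] y:[13,20] z:[19/3,32/3] -> miss, prune
    N16 x:[6,22] y:[-15,-2] z:[7,10] -> miss, prune

Summary -> nodes [0, 3, 5, 12, 8, 9, 6, 13, 4, 11, 16]; box-tests=11; leaf-entries=1; first=miss

== RESULT ==
miss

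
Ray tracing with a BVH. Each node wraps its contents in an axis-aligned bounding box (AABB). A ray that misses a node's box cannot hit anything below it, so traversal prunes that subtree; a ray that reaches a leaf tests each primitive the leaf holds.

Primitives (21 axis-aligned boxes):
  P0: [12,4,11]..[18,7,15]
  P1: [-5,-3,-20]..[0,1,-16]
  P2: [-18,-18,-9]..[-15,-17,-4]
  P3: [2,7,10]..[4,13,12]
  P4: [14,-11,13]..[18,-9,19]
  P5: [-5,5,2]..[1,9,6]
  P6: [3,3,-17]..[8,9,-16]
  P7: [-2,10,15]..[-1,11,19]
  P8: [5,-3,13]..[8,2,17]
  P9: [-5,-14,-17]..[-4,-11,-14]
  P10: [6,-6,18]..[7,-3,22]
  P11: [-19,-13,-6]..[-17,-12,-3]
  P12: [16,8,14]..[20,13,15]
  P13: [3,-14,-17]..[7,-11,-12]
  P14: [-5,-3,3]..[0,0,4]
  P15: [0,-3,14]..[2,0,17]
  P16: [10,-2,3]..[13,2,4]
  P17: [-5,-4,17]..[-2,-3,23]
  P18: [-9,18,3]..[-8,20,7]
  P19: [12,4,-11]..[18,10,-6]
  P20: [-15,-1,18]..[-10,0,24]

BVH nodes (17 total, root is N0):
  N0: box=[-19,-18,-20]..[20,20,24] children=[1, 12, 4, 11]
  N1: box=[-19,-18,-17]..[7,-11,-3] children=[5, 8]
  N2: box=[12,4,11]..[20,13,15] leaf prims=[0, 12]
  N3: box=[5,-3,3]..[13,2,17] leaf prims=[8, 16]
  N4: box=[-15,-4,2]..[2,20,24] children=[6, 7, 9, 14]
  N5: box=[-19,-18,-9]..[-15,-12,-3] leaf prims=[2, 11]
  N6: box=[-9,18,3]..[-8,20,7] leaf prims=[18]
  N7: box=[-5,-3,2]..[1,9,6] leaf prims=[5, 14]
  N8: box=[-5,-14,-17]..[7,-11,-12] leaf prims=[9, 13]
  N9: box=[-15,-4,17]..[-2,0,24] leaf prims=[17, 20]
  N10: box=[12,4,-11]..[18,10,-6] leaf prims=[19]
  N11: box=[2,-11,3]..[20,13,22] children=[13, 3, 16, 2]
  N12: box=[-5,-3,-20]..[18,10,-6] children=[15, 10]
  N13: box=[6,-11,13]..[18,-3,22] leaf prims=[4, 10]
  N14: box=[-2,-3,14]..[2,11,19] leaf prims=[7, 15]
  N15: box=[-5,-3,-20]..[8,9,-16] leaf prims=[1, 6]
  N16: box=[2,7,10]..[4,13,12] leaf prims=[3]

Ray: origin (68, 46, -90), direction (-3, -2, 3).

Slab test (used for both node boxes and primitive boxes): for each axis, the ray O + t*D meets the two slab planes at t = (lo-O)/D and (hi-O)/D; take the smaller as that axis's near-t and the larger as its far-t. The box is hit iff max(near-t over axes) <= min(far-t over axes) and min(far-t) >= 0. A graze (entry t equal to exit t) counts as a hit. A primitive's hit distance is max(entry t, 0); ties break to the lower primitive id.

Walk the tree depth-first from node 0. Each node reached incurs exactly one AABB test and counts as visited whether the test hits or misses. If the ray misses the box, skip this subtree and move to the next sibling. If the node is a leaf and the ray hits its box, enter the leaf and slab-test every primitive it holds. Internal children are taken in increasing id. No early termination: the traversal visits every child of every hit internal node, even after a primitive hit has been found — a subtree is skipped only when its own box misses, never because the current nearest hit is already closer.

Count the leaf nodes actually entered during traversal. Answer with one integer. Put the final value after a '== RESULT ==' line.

Traverse from the root:
N0 x:[16,29] y:[13,32] z:[70/3,38] -> hit [70/3,29], descend [1, 4, 11, 12]
  N1 x:[61/3,29] y:[57/2,32] z:[73/3,29] -> hit [57/2,29], descend [5, 8]
    N5 x:[83/3,29] y:[29,32] z:[27,29] -> hit [29,29] leaf, test {P2(miss), P11@t=29}
    N8 x:[61/3,73/3] y:[57/2,30] z:[73/3,26] -> miss, prune
  N4 x:[22,83/3] y:[13,25] z:[92/3,38] -> miss, prune
  N11 x:[16,22] y:[33/2,57/2] z:[31,112/3] -> miss, prune
  N12 x:[50/3,73/3] y:[18,49/2] z:[70/3,28] -> hit [70/3,73/3], descend [10, 15]
    N10 x:[50/3,56/3] y:[18,21] z:[79/3,28] -> miss, prune
    N15 x:[20,73/3] y:[37/2,49/2] z:[70/3,74/3] -> hit [70/3,73/3] leaf, test {P1@t=70/3, P6(miss)}

Visited [0, 1, 5, 8, 4, 11, 12, 10, 15]. Tests: 9 box, 2 leaf. Nearest: P1.

== RESULT ==
2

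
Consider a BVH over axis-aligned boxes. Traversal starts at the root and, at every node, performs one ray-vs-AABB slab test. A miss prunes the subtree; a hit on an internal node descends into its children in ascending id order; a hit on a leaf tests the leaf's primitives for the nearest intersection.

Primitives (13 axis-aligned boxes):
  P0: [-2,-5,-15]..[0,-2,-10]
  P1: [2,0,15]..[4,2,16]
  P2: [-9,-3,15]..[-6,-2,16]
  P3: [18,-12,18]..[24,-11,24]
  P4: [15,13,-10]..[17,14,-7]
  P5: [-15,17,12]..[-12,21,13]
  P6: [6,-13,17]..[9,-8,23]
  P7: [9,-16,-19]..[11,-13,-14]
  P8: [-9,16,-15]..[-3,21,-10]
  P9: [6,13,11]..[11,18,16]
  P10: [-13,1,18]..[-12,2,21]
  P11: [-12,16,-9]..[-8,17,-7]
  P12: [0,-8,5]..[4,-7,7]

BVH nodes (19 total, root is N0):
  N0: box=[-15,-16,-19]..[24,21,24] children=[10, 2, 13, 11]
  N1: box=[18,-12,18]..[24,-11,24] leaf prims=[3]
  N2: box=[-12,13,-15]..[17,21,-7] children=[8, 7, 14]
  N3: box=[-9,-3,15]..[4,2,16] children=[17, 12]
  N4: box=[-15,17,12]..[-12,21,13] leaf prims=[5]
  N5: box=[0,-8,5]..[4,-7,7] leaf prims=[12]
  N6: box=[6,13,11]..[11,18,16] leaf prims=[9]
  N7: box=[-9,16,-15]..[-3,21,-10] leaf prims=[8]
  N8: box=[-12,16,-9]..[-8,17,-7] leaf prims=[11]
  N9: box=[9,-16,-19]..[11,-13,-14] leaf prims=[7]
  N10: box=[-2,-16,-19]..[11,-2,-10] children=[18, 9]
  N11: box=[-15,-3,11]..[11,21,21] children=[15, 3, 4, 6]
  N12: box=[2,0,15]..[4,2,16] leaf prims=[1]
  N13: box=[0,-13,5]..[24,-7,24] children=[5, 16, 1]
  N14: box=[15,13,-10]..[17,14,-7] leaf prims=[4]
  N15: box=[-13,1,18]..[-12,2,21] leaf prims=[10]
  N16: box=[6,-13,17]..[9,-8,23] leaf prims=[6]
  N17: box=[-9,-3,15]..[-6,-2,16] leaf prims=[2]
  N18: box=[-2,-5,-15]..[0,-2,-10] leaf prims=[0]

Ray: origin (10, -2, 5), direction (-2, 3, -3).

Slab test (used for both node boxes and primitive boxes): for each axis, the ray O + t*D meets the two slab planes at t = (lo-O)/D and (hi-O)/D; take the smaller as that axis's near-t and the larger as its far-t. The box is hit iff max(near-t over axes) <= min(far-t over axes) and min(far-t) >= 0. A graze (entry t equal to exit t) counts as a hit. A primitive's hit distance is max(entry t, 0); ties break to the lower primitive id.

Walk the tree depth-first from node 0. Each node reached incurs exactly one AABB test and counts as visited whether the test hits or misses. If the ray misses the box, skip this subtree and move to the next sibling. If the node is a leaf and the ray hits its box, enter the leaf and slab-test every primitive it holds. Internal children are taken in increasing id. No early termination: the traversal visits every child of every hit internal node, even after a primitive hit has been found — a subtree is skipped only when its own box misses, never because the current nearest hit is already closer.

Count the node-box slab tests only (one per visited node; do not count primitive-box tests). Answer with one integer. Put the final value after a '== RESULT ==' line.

Walk:
N0 x:[-7,25/2] y:[-14/3,23/3] z:[-19/3,8] -> hit [-14/3,23/3], descend [2, 10, 11, 13]
  N2 x:[-7/2,11] y:[5,23/3] z:[4,20/3] -> hit [5,20/3], descend [7, 8, 14]
    N7 x:[13/2,19/2] y:[6,23/3] z:[5,20/3] -> hit [13/2,20/3] leaf, test {P8@t=13/2}
    N8 x:[9,11] y:[6,19/3] z:[4,14/3] -> miss, prune
    N14 x:[-7/2,-5/2] y:[5,16/3] z:[4,5] -> miss, prune
  N10 x:[-1/2,6] y:[-14/3,0] z:[5,8] -> miss, prune
  N11 x:[-1/2,25/2] y:[-1/3,23/3] z:[-16/3,-2] -> miss, prune
  N13 x:[-7,5] y:[-11/3,-5/3] z:[-19/3,0] -> miss, prune

Summary -> nodes [0, 2, 7, 8, 14, 10, 11, 13]; box-tests=8; leaf-entries=1; first=P8

== RESULT ==
8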